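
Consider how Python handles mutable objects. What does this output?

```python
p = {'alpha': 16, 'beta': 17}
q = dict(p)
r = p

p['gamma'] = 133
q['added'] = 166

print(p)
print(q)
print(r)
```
{'alpha': 16, 'beta': 17, 'gamma': 133}
{'alpha': 16, 'beta': 17, 'added': 166}
{'alpha': 16, 'beta': 17, 'gamma': 133}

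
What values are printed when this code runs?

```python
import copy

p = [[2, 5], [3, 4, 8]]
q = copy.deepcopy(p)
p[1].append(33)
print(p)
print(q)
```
[[2, 5], [3, 4, 8, 33]]
[[2, 5], [3, 4, 8]]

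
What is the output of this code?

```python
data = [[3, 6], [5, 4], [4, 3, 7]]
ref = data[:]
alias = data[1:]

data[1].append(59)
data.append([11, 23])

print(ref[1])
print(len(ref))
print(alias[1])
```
[5, 4, 59]
3
[4, 3, 7]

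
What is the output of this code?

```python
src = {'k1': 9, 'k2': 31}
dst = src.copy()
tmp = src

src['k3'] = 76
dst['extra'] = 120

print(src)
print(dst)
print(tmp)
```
{'k1': 9, 'k2': 31, 'k3': 76}
{'k1': 9, 'k2': 31, 'extra': 120}
{'k1': 9, 'k2': 31, 'k3': 76}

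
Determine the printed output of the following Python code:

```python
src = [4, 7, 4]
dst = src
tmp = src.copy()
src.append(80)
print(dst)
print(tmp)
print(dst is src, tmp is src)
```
[4, 7, 4, 80]
[4, 7, 4]
True False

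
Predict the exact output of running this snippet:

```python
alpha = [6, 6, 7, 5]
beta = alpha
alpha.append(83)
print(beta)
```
[6, 6, 7, 5, 83]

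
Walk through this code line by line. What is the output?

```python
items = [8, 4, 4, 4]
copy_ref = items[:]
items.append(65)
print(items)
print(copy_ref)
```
[8, 4, 4, 4, 65]
[8, 4, 4, 4]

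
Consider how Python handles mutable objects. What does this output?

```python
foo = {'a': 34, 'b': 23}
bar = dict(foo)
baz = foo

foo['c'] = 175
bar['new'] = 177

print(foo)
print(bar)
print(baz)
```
{'a': 34, 'b': 23, 'c': 175}
{'a': 34, 'b': 23, 'new': 177}
{'a': 34, 'b': 23, 'c': 175}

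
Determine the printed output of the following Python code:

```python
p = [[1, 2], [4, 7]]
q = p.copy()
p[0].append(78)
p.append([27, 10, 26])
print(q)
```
[[1, 2, 78], [4, 7]]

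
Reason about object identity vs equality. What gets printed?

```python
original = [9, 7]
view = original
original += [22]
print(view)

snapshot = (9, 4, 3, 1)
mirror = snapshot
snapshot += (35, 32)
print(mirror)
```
[9, 7, 22]
(9, 4, 3, 1)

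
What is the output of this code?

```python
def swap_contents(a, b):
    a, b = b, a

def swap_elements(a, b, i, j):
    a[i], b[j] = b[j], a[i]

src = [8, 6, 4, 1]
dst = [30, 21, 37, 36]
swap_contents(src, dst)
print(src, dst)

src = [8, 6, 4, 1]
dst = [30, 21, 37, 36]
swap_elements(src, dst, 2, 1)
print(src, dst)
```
[8, 6, 4, 1] [30, 21, 37, 36]
[8, 6, 21, 1] [30, 4, 37, 36]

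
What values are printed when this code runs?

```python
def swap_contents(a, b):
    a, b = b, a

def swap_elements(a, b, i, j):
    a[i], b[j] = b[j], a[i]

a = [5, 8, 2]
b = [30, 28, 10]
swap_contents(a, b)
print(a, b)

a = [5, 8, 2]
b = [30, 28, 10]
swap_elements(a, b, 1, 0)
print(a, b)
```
[5, 8, 2] [30, 28, 10]
[5, 30, 2] [8, 28, 10]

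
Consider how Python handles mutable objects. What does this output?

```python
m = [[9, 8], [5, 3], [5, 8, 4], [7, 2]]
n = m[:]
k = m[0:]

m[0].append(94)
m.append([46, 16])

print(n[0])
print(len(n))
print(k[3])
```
[9, 8, 94]
4
[7, 2]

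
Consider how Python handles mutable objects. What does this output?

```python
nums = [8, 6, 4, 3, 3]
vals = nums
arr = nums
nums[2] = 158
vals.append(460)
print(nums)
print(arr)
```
[8, 6, 158, 3, 3, 460]
[8, 6, 158, 3, 3, 460]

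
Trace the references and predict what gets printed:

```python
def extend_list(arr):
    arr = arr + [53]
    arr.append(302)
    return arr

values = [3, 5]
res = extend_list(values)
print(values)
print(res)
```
[3, 5]
[3, 5, 53, 302]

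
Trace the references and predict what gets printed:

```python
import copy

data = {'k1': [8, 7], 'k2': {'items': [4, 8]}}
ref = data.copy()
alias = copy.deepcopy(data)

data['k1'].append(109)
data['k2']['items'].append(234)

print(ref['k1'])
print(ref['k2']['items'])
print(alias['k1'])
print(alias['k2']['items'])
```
[8, 7, 109]
[4, 8, 234]
[8, 7]
[4, 8]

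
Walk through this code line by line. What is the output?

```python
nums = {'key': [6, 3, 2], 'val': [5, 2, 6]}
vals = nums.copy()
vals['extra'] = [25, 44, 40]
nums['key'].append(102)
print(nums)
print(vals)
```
{'key': [6, 3, 2, 102], 'val': [5, 2, 6]}
{'key': [6, 3, 2, 102], 'val': [5, 2, 6], 'extra': [25, 44, 40]}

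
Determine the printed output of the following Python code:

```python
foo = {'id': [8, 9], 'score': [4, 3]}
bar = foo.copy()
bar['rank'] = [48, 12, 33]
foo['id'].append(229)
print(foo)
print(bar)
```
{'id': [8, 9, 229], 'score': [4, 3]}
{'id': [8, 9, 229], 'score': [4, 3], 'rank': [48, 12, 33]}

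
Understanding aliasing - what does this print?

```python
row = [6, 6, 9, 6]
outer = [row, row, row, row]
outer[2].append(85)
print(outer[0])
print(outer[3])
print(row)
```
[6, 6, 9, 6, 85]
[6, 6, 9, 6, 85]
[6, 6, 9, 6, 85]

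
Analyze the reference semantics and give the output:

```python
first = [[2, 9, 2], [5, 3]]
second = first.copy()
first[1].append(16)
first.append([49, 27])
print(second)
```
[[2, 9, 2], [5, 3, 16]]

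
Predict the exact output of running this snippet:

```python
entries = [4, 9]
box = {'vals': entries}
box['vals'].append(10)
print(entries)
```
[4, 9, 10]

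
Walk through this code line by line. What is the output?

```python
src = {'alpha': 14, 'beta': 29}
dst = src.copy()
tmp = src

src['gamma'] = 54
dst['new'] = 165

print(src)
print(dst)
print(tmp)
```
{'alpha': 14, 'beta': 29, 'gamma': 54}
{'alpha': 14, 'beta': 29, 'new': 165}
{'alpha': 14, 'beta': 29, 'gamma': 54}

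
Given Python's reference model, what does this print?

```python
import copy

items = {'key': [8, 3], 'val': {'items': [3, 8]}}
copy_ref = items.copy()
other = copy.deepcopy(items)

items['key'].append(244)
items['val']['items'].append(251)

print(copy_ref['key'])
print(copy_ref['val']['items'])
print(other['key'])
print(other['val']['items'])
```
[8, 3, 244]
[3, 8, 251]
[8, 3]
[3, 8]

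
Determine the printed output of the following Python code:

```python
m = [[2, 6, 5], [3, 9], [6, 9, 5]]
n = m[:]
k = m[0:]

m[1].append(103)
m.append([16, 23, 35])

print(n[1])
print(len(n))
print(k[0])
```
[3, 9, 103]
3
[2, 6, 5]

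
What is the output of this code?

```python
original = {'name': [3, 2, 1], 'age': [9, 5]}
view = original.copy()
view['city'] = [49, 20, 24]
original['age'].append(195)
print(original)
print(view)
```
{'name': [3, 2, 1], 'age': [9, 5, 195]}
{'name': [3, 2, 1], 'age': [9, 5, 195], 'city': [49, 20, 24]}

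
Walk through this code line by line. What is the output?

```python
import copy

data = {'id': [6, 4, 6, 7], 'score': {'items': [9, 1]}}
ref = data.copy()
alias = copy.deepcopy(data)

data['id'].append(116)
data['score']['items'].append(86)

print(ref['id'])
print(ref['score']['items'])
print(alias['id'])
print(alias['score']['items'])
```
[6, 4, 6, 7, 116]
[9, 1, 86]
[6, 4, 6, 7]
[9, 1]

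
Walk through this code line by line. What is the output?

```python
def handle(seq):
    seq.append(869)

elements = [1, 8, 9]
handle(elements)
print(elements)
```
[1, 8, 9, 869]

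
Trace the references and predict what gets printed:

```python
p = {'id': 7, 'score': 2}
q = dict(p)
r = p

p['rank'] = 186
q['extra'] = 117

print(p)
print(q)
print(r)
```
{'id': 7, 'score': 2, 'rank': 186}
{'id': 7, 'score': 2, 'extra': 117}
{'id': 7, 'score': 2, 'rank': 186}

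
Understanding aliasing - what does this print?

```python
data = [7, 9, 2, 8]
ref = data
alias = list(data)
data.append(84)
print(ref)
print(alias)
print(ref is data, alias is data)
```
[7, 9, 2, 8, 84]
[7, 9, 2, 8]
True False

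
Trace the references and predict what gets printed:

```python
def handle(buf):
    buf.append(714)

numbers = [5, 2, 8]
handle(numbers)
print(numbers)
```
[5, 2, 8, 714]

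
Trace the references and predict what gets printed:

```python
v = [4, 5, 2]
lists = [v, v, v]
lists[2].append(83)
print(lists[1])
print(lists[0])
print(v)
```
[4, 5, 2, 83]
[4, 5, 2, 83]
[4, 5, 2, 83]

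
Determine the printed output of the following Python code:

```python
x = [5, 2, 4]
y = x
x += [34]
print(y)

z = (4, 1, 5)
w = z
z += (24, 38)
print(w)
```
[5, 2, 4, 34]
(4, 1, 5)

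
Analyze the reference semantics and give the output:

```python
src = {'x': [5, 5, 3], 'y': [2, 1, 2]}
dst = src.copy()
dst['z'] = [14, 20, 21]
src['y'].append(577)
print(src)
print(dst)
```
{'x': [5, 5, 3], 'y': [2, 1, 2, 577]}
{'x': [5, 5, 3], 'y': [2, 1, 2, 577], 'z': [14, 20, 21]}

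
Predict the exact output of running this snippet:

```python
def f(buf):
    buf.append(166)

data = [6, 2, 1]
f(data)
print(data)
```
[6, 2, 1, 166]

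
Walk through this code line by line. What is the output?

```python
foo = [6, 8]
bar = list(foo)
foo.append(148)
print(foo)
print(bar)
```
[6, 8, 148]
[6, 8]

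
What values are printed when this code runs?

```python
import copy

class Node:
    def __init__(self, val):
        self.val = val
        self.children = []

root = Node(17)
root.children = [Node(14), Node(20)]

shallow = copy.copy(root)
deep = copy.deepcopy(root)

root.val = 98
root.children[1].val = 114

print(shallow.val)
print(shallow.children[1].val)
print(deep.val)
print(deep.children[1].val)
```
17
114
17
20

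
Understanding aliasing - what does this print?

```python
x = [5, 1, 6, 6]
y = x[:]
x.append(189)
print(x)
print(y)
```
[5, 1, 6, 6, 189]
[5, 1, 6, 6]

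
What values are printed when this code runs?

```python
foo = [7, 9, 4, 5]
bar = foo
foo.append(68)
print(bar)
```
[7, 9, 4, 5, 68]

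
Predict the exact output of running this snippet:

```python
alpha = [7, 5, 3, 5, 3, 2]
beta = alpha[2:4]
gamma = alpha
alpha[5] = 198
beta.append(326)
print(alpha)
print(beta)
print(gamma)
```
[7, 5, 3, 5, 3, 198]
[3, 5, 326]
[7, 5, 3, 5, 3, 198]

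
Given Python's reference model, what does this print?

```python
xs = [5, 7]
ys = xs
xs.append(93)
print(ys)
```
[5, 7, 93]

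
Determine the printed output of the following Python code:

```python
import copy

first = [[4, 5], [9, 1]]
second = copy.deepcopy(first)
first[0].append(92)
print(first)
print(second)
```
[[4, 5, 92], [9, 1]]
[[4, 5], [9, 1]]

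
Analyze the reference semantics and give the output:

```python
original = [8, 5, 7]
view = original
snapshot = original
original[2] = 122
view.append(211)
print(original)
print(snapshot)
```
[8, 5, 122, 211]
[8, 5, 122, 211]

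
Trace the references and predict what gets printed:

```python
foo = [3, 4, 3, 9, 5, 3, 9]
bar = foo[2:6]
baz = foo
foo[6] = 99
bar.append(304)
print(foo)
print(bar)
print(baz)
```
[3, 4, 3, 9, 5, 3, 99]
[3, 9, 5, 3, 304]
[3, 4, 3, 9, 5, 3, 99]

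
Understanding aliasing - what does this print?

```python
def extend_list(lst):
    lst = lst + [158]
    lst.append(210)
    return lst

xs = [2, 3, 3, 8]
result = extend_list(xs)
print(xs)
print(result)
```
[2, 3, 3, 8]
[2, 3, 3, 8, 158, 210]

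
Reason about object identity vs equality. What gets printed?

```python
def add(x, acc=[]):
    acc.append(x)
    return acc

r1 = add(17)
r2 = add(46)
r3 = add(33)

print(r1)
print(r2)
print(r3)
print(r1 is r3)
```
[17, 46, 33]
[17, 46, 33]
[17, 46, 33]
True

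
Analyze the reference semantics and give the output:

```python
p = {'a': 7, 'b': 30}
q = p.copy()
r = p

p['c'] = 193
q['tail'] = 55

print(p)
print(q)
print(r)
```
{'a': 7, 'b': 30, 'c': 193}
{'a': 7, 'b': 30, 'tail': 55}
{'a': 7, 'b': 30, 'c': 193}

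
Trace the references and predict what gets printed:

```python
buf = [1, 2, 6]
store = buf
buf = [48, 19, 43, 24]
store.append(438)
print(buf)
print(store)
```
[48, 19, 43, 24]
[1, 2, 6, 438]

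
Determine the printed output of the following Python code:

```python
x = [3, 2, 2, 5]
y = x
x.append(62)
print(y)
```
[3, 2, 2, 5, 62]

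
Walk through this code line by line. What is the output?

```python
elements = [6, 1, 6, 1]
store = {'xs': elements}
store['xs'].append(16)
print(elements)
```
[6, 1, 6, 1, 16]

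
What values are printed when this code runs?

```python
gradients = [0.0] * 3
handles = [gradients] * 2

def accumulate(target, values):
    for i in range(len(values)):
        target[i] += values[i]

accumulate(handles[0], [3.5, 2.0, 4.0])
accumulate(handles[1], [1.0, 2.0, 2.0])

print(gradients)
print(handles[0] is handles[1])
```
[4.5, 4.0, 6.0]
True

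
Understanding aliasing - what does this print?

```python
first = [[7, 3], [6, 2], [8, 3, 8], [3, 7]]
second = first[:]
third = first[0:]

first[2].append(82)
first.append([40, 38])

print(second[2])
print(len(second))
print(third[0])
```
[8, 3, 8, 82]
4
[7, 3]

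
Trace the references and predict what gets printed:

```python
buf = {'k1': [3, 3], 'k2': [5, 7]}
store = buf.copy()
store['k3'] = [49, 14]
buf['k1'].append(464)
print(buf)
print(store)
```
{'k1': [3, 3, 464], 'k2': [5, 7]}
{'k1': [3, 3, 464], 'k2': [5, 7], 'k3': [49, 14]}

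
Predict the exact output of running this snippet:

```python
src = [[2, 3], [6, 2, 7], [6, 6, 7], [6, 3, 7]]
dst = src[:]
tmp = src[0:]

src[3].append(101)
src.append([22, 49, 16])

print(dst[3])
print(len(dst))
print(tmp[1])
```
[6, 3, 7, 101]
4
[6, 2, 7]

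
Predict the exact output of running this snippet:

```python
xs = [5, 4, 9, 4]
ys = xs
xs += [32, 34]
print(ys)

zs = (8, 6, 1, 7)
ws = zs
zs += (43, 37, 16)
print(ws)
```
[5, 4, 9, 4, 32, 34]
(8, 6, 1, 7)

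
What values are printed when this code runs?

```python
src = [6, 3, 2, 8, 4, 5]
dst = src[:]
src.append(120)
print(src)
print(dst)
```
[6, 3, 2, 8, 4, 5, 120]
[6, 3, 2, 8, 4, 5]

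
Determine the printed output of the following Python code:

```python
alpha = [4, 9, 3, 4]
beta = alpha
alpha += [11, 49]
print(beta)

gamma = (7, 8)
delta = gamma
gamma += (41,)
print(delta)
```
[4, 9, 3, 4, 11, 49]
(7, 8)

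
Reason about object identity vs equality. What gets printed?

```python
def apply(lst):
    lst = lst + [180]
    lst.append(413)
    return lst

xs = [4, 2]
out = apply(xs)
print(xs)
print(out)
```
[4, 2]
[4, 2, 180, 413]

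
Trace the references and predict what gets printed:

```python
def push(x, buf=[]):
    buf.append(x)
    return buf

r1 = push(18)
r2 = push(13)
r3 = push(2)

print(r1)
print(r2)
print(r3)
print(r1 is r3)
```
[18, 13, 2]
[18, 13, 2]
[18, 13, 2]
True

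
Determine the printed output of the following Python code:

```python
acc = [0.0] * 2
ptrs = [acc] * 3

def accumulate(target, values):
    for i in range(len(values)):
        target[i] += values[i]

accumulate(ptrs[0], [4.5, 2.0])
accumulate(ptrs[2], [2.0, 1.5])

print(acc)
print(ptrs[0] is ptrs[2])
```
[6.5, 3.5]
True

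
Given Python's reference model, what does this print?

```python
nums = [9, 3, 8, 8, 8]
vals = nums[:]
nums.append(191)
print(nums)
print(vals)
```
[9, 3, 8, 8, 8, 191]
[9, 3, 8, 8, 8]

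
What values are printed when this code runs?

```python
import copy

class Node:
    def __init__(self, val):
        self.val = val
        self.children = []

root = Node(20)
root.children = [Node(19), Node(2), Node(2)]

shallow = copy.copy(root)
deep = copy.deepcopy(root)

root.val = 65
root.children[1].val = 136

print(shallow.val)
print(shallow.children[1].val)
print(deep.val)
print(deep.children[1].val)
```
20
136
20
2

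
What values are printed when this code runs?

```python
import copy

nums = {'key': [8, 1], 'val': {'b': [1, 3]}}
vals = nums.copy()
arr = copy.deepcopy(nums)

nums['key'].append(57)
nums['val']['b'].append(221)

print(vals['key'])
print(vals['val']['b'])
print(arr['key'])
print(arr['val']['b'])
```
[8, 1, 57]
[1, 3, 221]
[8, 1]
[1, 3]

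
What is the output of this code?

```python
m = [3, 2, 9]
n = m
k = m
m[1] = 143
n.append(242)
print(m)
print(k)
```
[3, 143, 9, 242]
[3, 143, 9, 242]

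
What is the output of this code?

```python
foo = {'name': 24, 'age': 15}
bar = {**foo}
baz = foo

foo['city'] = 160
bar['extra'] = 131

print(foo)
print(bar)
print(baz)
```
{'name': 24, 'age': 15, 'city': 160}
{'name': 24, 'age': 15, 'extra': 131}
{'name': 24, 'age': 15, 'city': 160}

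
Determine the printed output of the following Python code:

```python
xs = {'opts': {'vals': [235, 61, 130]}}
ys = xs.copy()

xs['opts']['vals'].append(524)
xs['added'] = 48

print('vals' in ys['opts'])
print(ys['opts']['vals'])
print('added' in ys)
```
True
[235, 61, 130, 524]
False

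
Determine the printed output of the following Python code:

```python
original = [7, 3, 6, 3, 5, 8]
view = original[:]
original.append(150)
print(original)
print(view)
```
[7, 3, 6, 3, 5, 8, 150]
[7, 3, 6, 3, 5, 8]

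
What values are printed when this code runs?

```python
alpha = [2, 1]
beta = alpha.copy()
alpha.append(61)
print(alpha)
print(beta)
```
[2, 1, 61]
[2, 1]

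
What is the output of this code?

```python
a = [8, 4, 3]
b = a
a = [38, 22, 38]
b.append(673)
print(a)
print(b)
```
[38, 22, 38]
[8, 4, 3, 673]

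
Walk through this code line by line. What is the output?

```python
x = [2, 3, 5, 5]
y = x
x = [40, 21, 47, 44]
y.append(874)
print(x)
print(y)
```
[40, 21, 47, 44]
[2, 3, 5, 5, 874]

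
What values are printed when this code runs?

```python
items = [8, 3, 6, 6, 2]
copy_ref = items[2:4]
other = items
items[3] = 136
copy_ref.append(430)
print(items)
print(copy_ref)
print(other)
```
[8, 3, 6, 136, 2]
[6, 6, 430]
[8, 3, 6, 136, 2]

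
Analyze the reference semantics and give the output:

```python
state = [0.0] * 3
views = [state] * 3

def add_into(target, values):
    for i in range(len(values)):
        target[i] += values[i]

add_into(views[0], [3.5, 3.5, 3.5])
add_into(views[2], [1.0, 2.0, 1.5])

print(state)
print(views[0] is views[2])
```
[4.5, 5.5, 5.0]
True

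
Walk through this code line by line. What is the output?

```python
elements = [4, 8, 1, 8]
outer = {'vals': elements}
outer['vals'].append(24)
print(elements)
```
[4, 8, 1, 8, 24]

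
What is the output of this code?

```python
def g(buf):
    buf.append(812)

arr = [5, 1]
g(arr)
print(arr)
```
[5, 1, 812]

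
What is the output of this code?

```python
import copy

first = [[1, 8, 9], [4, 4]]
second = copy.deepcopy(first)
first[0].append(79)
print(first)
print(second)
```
[[1, 8, 9, 79], [4, 4]]
[[1, 8, 9], [4, 4]]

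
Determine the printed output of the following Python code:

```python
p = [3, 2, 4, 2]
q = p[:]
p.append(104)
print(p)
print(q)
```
[3, 2, 4, 2, 104]
[3, 2, 4, 2]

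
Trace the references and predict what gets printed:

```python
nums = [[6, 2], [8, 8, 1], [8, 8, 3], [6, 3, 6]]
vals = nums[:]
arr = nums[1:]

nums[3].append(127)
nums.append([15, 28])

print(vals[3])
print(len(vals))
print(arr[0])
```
[6, 3, 6, 127]
4
[8, 8, 1]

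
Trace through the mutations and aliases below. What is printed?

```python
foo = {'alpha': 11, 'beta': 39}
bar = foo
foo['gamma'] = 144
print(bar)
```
{'alpha': 11, 'beta': 39, 'gamma': 144}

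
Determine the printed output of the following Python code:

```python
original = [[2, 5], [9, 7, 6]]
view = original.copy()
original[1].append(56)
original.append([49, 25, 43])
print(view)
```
[[2, 5], [9, 7, 6, 56]]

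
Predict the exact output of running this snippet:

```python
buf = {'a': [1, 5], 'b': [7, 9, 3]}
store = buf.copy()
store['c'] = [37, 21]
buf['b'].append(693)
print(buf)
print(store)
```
{'a': [1, 5], 'b': [7, 9, 3, 693]}
{'a': [1, 5], 'b': [7, 9, 3, 693], 'c': [37, 21]}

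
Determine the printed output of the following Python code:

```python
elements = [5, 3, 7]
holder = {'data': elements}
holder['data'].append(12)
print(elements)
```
[5, 3, 7, 12]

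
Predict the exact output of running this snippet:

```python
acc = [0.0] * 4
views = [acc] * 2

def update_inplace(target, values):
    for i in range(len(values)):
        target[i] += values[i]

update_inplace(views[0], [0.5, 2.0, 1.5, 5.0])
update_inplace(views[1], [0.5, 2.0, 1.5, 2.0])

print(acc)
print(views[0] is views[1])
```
[1.0, 4.0, 3.0, 7.0]
True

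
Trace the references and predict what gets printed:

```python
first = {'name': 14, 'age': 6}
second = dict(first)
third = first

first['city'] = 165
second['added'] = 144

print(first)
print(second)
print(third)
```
{'name': 14, 'age': 6, 'city': 165}
{'name': 14, 'age': 6, 'added': 144}
{'name': 14, 'age': 6, 'city': 165}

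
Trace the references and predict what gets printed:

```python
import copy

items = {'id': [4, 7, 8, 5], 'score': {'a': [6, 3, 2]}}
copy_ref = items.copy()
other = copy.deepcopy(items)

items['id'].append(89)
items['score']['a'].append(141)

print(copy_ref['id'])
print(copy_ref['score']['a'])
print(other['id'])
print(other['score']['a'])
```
[4, 7, 8, 5, 89]
[6, 3, 2, 141]
[4, 7, 8, 5]
[6, 3, 2]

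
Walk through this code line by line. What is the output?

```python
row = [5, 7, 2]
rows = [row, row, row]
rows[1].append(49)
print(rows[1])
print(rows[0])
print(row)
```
[5, 7, 2, 49]
[5, 7, 2, 49]
[5, 7, 2, 49]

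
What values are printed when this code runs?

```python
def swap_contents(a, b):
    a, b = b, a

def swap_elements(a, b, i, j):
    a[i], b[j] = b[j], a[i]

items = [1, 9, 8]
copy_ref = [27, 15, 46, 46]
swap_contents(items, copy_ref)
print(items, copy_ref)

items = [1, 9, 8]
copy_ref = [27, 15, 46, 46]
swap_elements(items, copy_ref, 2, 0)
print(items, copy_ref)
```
[1, 9, 8] [27, 15, 46, 46]
[1, 9, 27] [8, 15, 46, 46]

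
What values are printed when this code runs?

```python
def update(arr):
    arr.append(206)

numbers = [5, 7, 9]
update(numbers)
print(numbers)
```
[5, 7, 9, 206]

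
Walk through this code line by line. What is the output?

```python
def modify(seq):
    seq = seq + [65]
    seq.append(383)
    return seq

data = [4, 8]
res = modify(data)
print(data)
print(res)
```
[4, 8]
[4, 8, 65, 383]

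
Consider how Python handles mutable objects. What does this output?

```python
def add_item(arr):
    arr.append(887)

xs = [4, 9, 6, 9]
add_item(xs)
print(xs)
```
[4, 9, 6, 9, 887]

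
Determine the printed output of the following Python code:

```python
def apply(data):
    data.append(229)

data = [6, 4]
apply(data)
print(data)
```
[6, 4, 229]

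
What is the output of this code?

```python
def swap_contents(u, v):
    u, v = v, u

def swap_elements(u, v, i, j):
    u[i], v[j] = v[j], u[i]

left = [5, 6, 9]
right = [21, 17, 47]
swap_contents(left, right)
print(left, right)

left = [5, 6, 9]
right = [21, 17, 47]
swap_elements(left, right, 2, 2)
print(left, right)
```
[5, 6, 9] [21, 17, 47]
[5, 6, 47] [21, 17, 9]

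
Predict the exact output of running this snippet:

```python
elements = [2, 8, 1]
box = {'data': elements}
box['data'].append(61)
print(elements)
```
[2, 8, 1, 61]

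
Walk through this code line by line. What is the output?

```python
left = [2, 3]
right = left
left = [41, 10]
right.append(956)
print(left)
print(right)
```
[41, 10]
[2, 3, 956]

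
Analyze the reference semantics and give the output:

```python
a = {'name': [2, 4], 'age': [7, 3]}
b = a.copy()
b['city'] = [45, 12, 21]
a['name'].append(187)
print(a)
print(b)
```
{'name': [2, 4, 187], 'age': [7, 3]}
{'name': [2, 4, 187], 'age': [7, 3], 'city': [45, 12, 21]}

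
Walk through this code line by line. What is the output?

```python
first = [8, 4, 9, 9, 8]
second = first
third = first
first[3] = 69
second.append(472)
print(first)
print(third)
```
[8, 4, 9, 69, 8, 472]
[8, 4, 9, 69, 8, 472]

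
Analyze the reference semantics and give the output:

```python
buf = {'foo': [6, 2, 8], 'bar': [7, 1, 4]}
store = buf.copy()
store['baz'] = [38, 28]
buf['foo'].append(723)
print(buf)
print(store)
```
{'foo': [6, 2, 8, 723], 'bar': [7, 1, 4]}
{'foo': [6, 2, 8, 723], 'bar': [7, 1, 4], 'baz': [38, 28]}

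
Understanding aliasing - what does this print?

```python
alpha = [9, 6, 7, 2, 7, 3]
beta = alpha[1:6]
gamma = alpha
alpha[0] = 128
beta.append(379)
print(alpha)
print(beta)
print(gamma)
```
[128, 6, 7, 2, 7, 3]
[6, 7, 2, 7, 3, 379]
[128, 6, 7, 2, 7, 3]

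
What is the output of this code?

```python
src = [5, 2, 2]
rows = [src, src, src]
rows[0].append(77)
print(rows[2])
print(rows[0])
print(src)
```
[5, 2, 2, 77]
[5, 2, 2, 77]
[5, 2, 2, 77]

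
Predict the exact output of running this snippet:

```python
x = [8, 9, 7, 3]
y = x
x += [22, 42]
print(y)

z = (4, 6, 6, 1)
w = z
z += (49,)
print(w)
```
[8, 9, 7, 3, 22, 42]
(4, 6, 6, 1)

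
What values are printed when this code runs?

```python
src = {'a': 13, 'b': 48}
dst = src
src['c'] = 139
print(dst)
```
{'a': 13, 'b': 48, 'c': 139}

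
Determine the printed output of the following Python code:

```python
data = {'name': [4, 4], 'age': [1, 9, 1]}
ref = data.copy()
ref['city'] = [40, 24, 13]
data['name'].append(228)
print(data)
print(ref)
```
{'name': [4, 4, 228], 'age': [1, 9, 1]}
{'name': [4, 4, 228], 'age': [1, 9, 1], 'city': [40, 24, 13]}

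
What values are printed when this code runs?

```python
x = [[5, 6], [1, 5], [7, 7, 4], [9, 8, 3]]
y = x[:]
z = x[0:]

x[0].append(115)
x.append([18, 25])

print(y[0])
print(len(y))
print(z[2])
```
[5, 6, 115]
4
[7, 7, 4]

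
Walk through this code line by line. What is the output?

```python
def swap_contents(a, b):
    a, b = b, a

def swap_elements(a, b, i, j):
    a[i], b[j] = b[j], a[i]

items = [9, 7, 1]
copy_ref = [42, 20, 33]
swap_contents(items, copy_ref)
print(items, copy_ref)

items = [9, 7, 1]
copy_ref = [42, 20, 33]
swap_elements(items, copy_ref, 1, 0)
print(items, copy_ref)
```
[9, 7, 1] [42, 20, 33]
[9, 42, 1] [7, 20, 33]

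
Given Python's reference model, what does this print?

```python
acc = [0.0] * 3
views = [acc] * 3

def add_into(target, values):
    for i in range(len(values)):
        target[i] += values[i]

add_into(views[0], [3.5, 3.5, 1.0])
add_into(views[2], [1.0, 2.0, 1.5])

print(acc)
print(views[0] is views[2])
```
[4.5, 5.5, 2.5]
True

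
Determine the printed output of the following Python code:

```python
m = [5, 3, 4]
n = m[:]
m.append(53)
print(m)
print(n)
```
[5, 3, 4, 53]
[5, 3, 4]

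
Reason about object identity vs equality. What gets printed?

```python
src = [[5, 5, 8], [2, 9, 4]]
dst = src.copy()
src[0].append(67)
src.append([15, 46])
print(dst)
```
[[5, 5, 8, 67], [2, 9, 4]]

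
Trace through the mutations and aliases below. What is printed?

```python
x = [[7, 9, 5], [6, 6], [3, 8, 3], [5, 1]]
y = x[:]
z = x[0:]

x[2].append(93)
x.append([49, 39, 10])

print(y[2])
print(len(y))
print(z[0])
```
[3, 8, 3, 93]
4
[7, 9, 5]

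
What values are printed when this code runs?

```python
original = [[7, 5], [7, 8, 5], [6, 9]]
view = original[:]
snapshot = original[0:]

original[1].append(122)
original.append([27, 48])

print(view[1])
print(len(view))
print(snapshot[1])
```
[7, 8, 5, 122]
3
[7, 8, 5, 122]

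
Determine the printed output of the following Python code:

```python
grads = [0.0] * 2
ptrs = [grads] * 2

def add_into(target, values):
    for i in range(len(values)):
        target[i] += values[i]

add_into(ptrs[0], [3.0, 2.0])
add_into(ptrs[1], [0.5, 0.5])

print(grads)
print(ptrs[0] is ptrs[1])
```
[3.5, 2.5]
True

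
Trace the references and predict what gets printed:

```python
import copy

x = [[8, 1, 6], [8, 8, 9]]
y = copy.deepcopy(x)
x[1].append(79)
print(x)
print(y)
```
[[8, 1, 6], [8, 8, 9, 79]]
[[8, 1, 6], [8, 8, 9]]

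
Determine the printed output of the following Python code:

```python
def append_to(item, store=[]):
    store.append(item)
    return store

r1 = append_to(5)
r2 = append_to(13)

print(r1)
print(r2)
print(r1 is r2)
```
[5, 13]
[5, 13]
True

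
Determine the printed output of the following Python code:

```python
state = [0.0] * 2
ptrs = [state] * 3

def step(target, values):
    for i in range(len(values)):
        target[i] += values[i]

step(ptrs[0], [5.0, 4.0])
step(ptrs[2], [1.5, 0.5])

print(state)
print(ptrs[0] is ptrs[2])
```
[6.5, 4.5]
True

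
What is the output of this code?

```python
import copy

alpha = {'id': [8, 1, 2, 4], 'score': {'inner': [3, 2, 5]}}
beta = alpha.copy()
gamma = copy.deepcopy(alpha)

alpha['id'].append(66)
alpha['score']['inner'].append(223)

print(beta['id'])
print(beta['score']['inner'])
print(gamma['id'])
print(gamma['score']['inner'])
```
[8, 1, 2, 4, 66]
[3, 2, 5, 223]
[8, 1, 2, 4]
[3, 2, 5]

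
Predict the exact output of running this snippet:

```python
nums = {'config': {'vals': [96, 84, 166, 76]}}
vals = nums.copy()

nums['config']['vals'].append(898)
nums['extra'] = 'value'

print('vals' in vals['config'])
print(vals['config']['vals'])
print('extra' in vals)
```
True
[96, 84, 166, 76, 898]
False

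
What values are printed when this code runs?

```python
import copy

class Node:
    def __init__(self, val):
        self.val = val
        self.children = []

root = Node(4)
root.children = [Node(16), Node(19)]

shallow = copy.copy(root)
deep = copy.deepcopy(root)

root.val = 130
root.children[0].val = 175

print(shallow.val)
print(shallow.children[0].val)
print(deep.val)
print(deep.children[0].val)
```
4
175
4
16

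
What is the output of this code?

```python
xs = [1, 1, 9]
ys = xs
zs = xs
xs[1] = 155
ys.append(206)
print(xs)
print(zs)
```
[1, 155, 9, 206]
[1, 155, 9, 206]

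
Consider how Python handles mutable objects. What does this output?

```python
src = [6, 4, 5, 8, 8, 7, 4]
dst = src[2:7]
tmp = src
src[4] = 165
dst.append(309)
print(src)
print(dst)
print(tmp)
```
[6, 4, 5, 8, 165, 7, 4]
[5, 8, 8, 7, 4, 309]
[6, 4, 5, 8, 165, 7, 4]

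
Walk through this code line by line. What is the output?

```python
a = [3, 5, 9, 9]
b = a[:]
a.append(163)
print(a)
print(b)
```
[3, 5, 9, 9, 163]
[3, 5, 9, 9]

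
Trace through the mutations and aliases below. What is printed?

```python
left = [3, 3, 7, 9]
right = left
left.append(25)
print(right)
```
[3, 3, 7, 9, 25]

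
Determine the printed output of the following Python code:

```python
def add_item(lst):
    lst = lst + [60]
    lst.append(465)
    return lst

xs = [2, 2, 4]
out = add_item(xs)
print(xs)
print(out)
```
[2, 2, 4]
[2, 2, 4, 60, 465]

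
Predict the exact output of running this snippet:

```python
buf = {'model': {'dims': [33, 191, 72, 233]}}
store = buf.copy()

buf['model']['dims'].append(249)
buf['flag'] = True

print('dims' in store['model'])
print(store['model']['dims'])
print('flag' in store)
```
True
[33, 191, 72, 233, 249]
False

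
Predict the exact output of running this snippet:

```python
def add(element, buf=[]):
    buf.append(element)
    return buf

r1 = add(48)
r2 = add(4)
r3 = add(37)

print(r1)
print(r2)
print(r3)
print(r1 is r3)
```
[48, 4, 37]
[48, 4, 37]
[48, 4, 37]
True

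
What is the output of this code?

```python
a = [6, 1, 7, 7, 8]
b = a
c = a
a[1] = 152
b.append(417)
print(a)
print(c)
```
[6, 152, 7, 7, 8, 417]
[6, 152, 7, 7, 8, 417]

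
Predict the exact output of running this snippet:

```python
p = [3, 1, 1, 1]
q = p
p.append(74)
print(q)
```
[3, 1, 1, 1, 74]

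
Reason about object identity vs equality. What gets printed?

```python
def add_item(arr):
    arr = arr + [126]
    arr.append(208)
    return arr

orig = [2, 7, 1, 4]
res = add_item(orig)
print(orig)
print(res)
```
[2, 7, 1, 4]
[2, 7, 1, 4, 126, 208]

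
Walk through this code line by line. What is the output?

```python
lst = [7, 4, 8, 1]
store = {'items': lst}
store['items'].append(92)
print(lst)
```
[7, 4, 8, 1, 92]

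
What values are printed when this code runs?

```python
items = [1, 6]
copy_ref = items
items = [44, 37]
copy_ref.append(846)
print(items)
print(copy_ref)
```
[44, 37]
[1, 6, 846]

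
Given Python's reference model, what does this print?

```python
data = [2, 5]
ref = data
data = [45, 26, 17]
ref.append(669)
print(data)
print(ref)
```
[45, 26, 17]
[2, 5, 669]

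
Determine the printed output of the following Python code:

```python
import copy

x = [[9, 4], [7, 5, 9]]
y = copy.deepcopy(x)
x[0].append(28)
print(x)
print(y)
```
[[9, 4, 28], [7, 5, 9]]
[[9, 4], [7, 5, 9]]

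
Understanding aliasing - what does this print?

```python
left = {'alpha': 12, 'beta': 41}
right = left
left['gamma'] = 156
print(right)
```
{'alpha': 12, 'beta': 41, 'gamma': 156}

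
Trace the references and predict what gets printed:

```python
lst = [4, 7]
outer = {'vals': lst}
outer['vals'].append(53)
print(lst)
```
[4, 7, 53]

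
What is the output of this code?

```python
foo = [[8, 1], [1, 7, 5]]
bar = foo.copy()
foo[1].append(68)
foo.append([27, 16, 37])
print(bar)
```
[[8, 1], [1, 7, 5, 68]]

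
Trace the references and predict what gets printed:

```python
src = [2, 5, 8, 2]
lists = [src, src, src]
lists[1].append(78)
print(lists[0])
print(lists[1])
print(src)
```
[2, 5, 8, 2, 78]
[2, 5, 8, 2, 78]
[2, 5, 8, 2, 78]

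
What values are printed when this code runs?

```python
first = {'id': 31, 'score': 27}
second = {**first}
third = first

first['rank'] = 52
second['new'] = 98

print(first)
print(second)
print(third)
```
{'id': 31, 'score': 27, 'rank': 52}
{'id': 31, 'score': 27, 'new': 98}
{'id': 31, 'score': 27, 'rank': 52}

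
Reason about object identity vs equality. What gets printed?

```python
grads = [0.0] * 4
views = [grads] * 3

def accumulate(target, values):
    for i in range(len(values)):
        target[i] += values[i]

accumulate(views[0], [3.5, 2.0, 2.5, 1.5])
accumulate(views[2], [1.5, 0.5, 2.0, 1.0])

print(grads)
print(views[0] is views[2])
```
[5.0, 2.5, 4.5, 2.5]
True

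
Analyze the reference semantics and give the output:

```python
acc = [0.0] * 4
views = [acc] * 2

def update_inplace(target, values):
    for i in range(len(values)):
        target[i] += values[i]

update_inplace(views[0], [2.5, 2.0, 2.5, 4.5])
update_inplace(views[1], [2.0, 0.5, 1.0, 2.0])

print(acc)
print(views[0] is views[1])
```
[4.5, 2.5, 3.5, 6.5]
True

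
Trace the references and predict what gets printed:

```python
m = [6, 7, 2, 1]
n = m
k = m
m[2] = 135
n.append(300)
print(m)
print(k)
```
[6, 7, 135, 1, 300]
[6, 7, 135, 1, 300]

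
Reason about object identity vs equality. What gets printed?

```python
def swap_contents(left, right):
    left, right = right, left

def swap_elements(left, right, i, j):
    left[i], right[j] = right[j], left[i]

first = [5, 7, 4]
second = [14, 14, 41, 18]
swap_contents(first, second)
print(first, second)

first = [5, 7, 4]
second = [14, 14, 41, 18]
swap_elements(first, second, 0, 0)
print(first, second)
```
[5, 7, 4] [14, 14, 41, 18]
[14, 7, 4] [5, 14, 41, 18]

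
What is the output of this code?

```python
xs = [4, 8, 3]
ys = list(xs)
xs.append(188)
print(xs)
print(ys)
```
[4, 8, 3, 188]
[4, 8, 3]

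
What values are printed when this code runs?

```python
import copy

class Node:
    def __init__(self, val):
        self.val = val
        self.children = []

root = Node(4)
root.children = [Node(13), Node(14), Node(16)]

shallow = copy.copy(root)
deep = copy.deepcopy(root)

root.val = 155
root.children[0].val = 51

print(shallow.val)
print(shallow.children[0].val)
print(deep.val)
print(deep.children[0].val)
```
4
51
4
13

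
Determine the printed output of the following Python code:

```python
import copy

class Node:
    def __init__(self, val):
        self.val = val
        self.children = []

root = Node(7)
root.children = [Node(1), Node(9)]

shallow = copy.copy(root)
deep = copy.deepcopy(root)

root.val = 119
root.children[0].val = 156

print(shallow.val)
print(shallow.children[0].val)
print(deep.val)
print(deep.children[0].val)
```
7
156
7
1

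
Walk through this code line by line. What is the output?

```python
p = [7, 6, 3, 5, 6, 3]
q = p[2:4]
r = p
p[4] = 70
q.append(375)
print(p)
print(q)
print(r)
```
[7, 6, 3, 5, 70, 3]
[3, 5, 375]
[7, 6, 3, 5, 70, 3]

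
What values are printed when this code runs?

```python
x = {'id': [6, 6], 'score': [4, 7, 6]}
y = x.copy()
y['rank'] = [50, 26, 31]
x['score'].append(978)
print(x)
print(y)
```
{'id': [6, 6], 'score': [4, 7, 6, 978]}
{'id': [6, 6], 'score': [4, 7, 6, 978], 'rank': [50, 26, 31]}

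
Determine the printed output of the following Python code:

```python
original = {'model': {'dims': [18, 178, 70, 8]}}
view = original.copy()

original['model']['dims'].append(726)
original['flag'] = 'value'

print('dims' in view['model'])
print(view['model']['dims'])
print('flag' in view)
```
True
[18, 178, 70, 8, 726]
False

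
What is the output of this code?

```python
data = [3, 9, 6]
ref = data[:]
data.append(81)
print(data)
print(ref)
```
[3, 9, 6, 81]
[3, 9, 6]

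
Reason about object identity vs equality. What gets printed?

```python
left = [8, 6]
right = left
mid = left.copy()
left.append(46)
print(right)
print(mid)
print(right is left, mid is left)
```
[8, 6, 46]
[8, 6]
True False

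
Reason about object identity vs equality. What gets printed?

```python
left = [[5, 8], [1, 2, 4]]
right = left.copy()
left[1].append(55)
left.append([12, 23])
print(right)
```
[[5, 8], [1, 2, 4, 55]]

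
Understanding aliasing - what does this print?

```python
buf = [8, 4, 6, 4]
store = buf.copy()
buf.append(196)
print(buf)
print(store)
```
[8, 4, 6, 4, 196]
[8, 4, 6, 4]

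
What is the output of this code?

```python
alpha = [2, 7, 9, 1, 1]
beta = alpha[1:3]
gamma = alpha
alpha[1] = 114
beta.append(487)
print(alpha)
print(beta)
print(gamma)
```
[2, 114, 9, 1, 1]
[7, 9, 487]
[2, 114, 9, 1, 1]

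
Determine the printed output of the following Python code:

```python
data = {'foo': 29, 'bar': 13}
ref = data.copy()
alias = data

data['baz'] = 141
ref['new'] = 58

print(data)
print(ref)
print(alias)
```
{'foo': 29, 'bar': 13, 'baz': 141}
{'foo': 29, 'bar': 13, 'new': 58}
{'foo': 29, 'bar': 13, 'baz': 141}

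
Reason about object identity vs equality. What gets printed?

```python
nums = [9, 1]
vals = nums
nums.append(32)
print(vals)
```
[9, 1, 32]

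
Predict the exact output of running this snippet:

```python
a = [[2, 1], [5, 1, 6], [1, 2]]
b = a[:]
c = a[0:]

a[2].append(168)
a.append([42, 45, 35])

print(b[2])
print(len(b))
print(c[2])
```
[1, 2, 168]
3
[1, 2, 168]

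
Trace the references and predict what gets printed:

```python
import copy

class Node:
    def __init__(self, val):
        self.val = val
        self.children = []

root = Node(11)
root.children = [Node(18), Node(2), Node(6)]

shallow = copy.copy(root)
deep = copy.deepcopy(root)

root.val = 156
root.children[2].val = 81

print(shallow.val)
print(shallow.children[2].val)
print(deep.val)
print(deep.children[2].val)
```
11
81
11
6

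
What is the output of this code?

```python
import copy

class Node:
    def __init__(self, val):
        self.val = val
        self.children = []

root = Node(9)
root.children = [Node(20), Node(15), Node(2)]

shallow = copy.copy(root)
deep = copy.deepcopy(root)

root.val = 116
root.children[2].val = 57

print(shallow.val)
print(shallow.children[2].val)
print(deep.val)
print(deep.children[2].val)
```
9
57
9
2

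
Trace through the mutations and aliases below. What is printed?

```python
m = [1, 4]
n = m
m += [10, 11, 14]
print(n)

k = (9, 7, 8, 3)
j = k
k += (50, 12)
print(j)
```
[1, 4, 10, 11, 14]
(9, 7, 8, 3)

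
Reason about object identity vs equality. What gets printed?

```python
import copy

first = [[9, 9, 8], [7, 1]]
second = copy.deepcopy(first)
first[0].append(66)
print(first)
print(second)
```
[[9, 9, 8, 66], [7, 1]]
[[9, 9, 8], [7, 1]]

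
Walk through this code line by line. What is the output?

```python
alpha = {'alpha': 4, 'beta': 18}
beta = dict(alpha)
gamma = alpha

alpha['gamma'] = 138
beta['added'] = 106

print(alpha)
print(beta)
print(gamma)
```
{'alpha': 4, 'beta': 18, 'gamma': 138}
{'alpha': 4, 'beta': 18, 'added': 106}
{'alpha': 4, 'beta': 18, 'gamma': 138}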